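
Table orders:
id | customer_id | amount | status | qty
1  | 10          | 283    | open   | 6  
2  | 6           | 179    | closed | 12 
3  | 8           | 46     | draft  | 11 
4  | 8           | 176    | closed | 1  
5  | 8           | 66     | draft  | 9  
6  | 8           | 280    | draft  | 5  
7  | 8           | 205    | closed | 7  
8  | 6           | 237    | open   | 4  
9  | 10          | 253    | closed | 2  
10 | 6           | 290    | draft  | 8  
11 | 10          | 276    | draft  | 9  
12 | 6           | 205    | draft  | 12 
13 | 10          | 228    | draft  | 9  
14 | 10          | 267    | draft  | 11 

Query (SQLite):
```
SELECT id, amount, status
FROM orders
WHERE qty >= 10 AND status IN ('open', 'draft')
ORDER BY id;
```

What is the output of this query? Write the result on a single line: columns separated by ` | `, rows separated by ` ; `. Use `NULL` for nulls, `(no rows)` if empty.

qty >= 10: ids {2, 3, 12, 14}
status IN ('open', 'draft'): ids {1, 3, 5, 6, 8, 10, 11, 12, 13, 14}
Combine with AND.

3 | 46 | draft ; 12 | 205 | draft ; 14 | 267 | draft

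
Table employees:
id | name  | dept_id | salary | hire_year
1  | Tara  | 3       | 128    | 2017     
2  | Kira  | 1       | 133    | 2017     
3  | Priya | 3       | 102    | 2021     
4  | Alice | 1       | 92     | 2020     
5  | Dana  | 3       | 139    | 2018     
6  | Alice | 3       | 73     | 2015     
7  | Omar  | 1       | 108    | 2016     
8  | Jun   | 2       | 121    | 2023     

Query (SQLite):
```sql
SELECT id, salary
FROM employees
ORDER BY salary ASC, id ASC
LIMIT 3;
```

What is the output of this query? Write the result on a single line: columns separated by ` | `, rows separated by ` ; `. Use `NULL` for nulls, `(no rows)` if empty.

6 | 73 ; 4 | 92 ; 3 | 102

Sort by salary asc, tiebreak id asc: (73, id=6), (92, id=4), (102, id=3), (108, id=7), (121, id=8), (128, id=1) …. Take first 3.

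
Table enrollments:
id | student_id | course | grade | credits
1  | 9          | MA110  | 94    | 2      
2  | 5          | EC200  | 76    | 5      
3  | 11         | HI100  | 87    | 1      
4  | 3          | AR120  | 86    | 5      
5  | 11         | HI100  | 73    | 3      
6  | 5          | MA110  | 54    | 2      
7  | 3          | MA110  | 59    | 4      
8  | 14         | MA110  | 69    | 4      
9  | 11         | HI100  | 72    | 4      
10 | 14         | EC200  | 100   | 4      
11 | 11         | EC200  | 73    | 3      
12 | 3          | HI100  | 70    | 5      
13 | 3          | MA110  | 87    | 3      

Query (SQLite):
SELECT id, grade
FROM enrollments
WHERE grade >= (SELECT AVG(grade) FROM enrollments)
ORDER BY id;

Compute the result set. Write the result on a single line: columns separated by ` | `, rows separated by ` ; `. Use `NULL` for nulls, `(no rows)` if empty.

1 | 94 ; 3 | 87 ; 4 | 86 ; 10 | 100 ; 13 | 87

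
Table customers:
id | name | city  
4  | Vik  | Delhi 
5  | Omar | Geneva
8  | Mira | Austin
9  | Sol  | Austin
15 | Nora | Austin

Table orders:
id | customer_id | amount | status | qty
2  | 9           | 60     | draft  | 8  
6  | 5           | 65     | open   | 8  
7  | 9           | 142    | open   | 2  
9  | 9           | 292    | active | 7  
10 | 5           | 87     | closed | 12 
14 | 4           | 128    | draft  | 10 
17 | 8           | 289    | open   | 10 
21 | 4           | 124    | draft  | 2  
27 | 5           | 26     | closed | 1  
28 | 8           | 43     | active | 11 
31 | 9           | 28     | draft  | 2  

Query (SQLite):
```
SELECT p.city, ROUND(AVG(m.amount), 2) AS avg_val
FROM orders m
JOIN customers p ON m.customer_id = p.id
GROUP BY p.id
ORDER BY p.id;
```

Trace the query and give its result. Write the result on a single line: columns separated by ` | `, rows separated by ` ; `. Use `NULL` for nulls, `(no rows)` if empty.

Join each orders row to its customers via customer_id.
Group joined rows by customers.id; compute ROUND(AVG(m.amount), 2) per group.
  4: ids {14, 21} → ROUND(AVG(m.amount), 2)=126
  5: ids {6, 10, 27} → ROUND(AVG(m.amount), 2)=59.33
  8: ids {17, 28} → ROUND(AVG(m.amount), 2)=166
  9: ids {2, 7, 9, 31} → ROUND(AVG(m.amount), 2)=130.5

Delhi | 126 ; Geneva | 59.33 ; Austin | 166 ; Austin | 130.5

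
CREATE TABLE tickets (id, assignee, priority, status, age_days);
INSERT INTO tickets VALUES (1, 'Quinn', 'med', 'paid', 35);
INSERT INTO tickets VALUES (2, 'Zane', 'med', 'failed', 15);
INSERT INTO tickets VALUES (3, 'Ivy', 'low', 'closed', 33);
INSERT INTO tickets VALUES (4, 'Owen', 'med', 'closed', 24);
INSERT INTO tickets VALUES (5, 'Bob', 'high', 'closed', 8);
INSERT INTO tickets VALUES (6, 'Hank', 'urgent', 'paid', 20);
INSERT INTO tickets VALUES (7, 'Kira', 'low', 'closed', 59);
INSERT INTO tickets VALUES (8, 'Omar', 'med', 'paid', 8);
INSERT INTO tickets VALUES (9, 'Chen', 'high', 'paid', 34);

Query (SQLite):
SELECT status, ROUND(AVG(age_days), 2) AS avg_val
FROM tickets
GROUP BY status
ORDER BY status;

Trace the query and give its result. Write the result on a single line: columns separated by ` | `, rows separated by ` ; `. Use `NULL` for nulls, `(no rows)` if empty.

Partition tickets by status; compute ROUND(AVG(age_days), 2) within each group.
  closed: ids {3, 4, 5, 7} → ROUND(AVG(age_days), 2)=31
  failed: ids {2} → ROUND(AVG(age_days), 2)=15
  paid: ids {1, 6, 8, 9} → ROUND(AVG(age_days), 2)=24.25

closed | 31 ; failed | 15 ; paid | 24.25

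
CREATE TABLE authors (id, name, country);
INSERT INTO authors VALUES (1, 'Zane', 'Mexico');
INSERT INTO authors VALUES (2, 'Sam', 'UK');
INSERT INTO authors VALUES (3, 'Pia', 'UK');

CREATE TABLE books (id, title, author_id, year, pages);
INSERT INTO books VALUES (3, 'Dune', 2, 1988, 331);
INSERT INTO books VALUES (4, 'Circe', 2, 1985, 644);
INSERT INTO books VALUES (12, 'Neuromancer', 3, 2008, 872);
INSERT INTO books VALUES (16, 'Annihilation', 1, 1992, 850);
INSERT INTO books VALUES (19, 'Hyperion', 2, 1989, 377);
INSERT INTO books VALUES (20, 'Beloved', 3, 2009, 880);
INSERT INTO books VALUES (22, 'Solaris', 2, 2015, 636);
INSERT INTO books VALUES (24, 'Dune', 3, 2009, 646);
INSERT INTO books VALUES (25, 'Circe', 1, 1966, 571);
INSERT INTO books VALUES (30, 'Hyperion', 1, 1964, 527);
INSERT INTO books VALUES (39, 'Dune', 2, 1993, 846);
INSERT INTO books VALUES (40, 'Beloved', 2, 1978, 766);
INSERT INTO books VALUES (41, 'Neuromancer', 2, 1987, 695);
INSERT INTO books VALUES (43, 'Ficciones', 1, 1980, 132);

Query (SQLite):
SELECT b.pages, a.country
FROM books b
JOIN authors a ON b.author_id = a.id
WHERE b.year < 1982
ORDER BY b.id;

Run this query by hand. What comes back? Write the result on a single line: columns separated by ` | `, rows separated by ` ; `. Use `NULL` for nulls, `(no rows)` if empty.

571 | Mexico ; 527 | Mexico ; 766 | UK ; 132 | Mexico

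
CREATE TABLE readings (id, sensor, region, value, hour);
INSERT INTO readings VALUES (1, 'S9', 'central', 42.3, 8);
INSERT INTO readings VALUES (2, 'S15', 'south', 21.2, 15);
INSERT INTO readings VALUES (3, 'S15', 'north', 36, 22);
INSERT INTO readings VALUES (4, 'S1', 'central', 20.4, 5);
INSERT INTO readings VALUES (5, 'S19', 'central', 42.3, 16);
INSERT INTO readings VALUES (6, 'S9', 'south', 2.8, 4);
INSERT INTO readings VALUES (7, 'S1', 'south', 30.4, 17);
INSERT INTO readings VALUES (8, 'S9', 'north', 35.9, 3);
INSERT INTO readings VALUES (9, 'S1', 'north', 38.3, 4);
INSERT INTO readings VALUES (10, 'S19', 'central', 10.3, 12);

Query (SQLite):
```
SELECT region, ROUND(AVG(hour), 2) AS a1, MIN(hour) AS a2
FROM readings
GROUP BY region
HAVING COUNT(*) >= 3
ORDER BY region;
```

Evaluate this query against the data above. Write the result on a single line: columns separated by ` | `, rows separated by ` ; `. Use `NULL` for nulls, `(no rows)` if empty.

central | 10.25 | 5 ; north | 9.67 | 3 ; south | 12 | 4

Group readings by region.
Per group compute: ROUND(AVG(hour), 2), MIN(hour).
HAVING: drop groups with fewer than 3 rows.
  central: ids {1, 4, 5, 10} → ROUND(AVG(hour), 2)=10.25, MIN(hour)=5
  north: ids {3, 8, 9} → ROUND(AVG(hour), 2)=9.67, MIN(hour)=3
  south: ids {2, 6, 7} → ROUND(AVG(hour), 2)=12, MIN(hour)=4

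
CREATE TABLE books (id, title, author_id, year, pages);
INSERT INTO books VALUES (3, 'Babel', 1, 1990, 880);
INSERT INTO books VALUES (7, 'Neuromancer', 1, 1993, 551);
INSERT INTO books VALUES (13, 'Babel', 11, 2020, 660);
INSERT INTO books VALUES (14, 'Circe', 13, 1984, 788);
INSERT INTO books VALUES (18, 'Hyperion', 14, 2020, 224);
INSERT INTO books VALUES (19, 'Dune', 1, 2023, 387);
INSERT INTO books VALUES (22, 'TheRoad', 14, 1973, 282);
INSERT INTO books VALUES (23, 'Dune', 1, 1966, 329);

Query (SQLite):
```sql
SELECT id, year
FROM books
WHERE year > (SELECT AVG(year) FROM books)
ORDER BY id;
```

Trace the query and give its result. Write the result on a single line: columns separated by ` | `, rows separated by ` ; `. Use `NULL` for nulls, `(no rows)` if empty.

13 | 2020 ; 18 | 2020 ; 19 | 2023

Scalar subquery: AVG(year) over all books rows = 1996.125.
Keep rows where year > that value.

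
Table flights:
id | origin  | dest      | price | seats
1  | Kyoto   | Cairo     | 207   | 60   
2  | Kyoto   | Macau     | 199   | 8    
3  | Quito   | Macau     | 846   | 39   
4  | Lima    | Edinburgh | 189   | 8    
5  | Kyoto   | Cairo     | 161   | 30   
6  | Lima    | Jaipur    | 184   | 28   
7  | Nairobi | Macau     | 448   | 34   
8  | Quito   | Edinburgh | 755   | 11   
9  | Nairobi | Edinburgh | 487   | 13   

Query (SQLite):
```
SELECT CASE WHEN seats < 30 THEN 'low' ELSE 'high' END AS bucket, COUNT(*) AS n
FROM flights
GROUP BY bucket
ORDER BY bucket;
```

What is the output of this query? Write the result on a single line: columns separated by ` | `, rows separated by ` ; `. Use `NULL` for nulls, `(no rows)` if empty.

Bucket rows by seats < 30 → 'low' else 'high'; count each bucket.

high | 4 ; low | 5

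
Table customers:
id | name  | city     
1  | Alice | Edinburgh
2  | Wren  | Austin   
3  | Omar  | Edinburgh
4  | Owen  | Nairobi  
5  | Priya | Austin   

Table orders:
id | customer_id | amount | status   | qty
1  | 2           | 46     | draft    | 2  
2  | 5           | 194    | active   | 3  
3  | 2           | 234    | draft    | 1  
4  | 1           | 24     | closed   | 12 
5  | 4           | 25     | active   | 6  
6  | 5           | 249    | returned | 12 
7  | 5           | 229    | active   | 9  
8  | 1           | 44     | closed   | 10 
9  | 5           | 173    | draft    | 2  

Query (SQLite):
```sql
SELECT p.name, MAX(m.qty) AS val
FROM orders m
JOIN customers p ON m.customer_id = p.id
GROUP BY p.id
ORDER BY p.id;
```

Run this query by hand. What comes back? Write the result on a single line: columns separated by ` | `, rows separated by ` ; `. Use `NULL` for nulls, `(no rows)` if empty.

Alice | 12 ; Wren | 2 ; Owen | 6 ; Priya | 12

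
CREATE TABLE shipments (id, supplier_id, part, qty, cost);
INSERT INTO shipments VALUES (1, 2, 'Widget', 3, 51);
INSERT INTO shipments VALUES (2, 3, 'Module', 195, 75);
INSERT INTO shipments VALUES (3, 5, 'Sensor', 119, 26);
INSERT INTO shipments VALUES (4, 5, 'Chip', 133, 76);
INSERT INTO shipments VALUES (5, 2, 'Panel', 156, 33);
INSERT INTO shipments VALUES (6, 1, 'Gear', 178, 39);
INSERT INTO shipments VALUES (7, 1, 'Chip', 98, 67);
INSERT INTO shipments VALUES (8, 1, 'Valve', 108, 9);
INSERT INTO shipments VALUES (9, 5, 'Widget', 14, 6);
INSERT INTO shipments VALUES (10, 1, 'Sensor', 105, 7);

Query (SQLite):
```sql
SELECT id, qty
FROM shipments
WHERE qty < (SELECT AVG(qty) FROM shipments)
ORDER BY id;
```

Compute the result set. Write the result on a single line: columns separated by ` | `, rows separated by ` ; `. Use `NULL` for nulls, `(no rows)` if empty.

1 | 3 ; 7 | 98 ; 8 | 108 ; 9 | 14 ; 10 | 105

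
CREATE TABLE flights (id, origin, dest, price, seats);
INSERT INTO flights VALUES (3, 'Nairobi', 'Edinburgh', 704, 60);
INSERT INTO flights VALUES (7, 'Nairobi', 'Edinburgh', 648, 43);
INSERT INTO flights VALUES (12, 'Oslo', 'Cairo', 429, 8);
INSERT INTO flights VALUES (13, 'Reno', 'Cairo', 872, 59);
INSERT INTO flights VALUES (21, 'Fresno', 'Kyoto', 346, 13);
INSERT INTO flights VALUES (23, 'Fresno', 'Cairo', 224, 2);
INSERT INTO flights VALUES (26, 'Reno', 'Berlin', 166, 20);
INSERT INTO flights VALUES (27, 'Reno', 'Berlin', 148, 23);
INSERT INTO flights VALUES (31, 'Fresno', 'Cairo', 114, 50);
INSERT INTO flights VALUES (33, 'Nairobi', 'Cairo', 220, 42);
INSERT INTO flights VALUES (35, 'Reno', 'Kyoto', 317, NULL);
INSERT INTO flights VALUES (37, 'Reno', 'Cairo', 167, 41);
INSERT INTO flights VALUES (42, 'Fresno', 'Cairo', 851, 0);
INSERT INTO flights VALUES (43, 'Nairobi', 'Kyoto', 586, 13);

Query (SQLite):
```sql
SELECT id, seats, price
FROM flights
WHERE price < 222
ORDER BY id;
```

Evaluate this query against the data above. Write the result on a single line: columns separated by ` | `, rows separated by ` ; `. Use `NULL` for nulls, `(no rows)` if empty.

price < 222: ids {26, 27, 31, 33, 37}

26 | 20 | 166 ; 27 | 23 | 148 ; 31 | 50 | 114 ; 33 | 42 | 220 ; 37 | 41 | 167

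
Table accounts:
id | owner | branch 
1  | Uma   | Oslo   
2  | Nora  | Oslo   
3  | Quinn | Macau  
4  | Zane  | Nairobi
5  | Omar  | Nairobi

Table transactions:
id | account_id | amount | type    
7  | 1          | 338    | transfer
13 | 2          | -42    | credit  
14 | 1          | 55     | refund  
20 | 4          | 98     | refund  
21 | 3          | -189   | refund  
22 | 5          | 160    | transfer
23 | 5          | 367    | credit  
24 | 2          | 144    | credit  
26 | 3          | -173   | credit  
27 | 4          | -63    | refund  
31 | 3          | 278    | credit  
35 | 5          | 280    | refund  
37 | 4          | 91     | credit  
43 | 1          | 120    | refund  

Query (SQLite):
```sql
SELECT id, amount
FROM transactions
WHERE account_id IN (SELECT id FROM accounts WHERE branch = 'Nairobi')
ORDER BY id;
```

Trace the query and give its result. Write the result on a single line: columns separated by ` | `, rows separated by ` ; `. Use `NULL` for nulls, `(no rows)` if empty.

20 | 98 ; 22 | 160 ; 23 | 367 ; 27 | -63 ; 35 | 280 ; 37 | 91

Inner query: accounts.id where branch = 'Nairobi'.
Outer: keep transactions rows whose account_id is in that set.
Inner query → {4, 5}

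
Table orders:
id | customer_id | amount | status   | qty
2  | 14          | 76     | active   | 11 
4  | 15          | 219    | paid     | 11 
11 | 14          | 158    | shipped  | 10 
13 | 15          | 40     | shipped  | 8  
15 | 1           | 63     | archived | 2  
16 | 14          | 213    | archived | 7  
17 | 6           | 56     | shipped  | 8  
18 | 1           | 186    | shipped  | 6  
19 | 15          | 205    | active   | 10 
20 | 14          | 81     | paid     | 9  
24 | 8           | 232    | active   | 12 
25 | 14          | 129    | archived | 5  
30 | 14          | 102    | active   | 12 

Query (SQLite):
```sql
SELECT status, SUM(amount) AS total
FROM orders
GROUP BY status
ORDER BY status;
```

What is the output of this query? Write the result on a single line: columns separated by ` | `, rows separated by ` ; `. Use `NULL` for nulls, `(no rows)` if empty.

active | 615 ; archived | 405 ; paid | 300 ; shipped | 440

Partition orders by status; compute SUM(amount) within each group.
  active: ids {2, 19, 24, 30} → SUM(amount)=615
  archived: ids {15, 16, 25} → SUM(amount)=405
  paid: ids {4, 20} → SUM(amount)=300
  shipped: ids {11, 13, 17, 18} → SUM(amount)=440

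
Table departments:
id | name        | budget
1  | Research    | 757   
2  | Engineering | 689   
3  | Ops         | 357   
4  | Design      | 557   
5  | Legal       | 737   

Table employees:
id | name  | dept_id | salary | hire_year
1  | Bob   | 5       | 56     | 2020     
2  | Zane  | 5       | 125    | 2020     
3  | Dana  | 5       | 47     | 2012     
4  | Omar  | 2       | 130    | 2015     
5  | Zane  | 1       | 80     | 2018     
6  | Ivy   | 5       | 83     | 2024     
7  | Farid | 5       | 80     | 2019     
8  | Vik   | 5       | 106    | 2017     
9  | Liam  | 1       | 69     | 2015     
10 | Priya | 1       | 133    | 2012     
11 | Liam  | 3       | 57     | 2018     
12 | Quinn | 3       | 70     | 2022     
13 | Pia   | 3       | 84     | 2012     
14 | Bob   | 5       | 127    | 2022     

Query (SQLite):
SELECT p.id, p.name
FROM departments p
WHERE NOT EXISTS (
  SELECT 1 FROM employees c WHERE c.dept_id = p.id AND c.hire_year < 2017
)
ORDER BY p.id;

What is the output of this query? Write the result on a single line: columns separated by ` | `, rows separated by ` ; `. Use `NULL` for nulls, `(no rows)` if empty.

For each departments row, check whether any employees with matching dept_id has hire_year < 2017.
Keep rows where that is false.

4 | Design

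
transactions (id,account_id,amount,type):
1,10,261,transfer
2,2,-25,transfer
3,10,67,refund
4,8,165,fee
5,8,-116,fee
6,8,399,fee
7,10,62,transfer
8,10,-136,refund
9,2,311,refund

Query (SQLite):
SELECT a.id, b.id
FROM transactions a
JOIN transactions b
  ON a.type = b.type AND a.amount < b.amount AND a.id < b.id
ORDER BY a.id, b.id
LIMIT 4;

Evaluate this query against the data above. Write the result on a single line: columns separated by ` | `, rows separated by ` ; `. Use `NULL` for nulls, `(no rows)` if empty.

Pairs (a,b) with same type, a.amount < b.amount, a.id < b.id.
type groups: fee:{4,5,6} refund:{3,8,9} transfer:{1,2,7}
Ordered by (a.id, b.id); first 4.

2 | 7 ; 3 | 9 ; 4 | 6 ; 5 | 6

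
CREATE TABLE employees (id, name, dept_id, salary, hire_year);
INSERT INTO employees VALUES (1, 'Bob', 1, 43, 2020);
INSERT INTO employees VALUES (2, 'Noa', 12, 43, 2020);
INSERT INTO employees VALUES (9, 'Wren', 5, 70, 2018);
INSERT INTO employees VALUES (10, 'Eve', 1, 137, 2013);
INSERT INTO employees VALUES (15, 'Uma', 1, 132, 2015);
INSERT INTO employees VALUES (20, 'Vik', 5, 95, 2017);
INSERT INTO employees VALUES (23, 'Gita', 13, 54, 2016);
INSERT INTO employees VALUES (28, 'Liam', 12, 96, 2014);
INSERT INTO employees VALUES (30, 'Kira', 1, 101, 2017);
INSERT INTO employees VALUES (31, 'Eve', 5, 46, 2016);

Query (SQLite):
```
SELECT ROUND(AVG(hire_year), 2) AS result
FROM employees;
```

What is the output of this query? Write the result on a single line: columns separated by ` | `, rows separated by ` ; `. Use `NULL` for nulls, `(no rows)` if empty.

All hire_year values: [2020, 2020, 2018, 2013, 2015, 2017, 2016, 2014, 2017, 2016].
AVG = 20166 / 10 (rounded to 2 dp).

2016.6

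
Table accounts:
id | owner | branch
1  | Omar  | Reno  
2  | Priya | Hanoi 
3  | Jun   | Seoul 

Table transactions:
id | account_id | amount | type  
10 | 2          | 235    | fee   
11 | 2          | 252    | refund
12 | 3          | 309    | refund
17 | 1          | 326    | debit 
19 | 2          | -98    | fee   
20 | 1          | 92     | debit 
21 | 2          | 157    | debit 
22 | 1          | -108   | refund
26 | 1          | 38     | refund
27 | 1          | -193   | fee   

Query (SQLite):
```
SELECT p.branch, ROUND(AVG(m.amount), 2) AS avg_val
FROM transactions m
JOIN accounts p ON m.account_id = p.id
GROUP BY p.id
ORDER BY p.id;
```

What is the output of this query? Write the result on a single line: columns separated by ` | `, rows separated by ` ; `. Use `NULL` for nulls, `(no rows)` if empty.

Join each transactions row to its accounts via account_id.
Group joined rows by accounts.id; compute ROUND(AVG(m.amount), 2) per group.
  1: ids {17, 20, 22, 26, 27} → ROUND(AVG(m.amount), 2)=31
  2: ids {10, 11, 19, 21} → ROUND(AVG(m.amount), 2)=136.5
  3: ids {12} → ROUND(AVG(m.amount), 2)=309

Reno | 31 ; Hanoi | 136.5 ; Seoul | 309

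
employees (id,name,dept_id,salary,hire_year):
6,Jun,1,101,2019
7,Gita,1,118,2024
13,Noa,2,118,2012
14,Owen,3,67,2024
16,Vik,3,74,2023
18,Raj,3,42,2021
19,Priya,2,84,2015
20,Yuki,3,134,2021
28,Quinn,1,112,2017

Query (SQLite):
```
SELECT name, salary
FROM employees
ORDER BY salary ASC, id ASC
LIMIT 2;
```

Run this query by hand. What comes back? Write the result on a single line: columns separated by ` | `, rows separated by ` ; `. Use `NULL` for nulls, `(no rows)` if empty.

Raj | 42 ; Owen | 67

Sort by salary asc, tiebreak id asc: (42, id=18), (67, id=14), (74, id=16), (84, id=19), (101, id=6) …. Take first 2.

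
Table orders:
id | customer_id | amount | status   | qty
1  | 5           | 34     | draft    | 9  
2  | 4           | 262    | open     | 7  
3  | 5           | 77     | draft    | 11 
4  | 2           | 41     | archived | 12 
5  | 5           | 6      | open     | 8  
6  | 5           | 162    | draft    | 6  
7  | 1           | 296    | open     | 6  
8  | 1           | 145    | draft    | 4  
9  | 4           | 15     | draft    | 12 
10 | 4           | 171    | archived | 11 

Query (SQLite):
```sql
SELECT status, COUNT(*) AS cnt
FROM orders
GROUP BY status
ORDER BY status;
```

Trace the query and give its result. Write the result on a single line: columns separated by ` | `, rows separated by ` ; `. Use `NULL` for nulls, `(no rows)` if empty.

Partition orders by status; compute COUNT(*) within each group.
  archived: ids {4, 10} → COUNT(*)=2
  draft: ids {1, 3, 6, 8, 9} → COUNT(*)=5
  open: ids {2, 5, 7} → COUNT(*)=3

archived | 2 ; draft | 5 ; open | 3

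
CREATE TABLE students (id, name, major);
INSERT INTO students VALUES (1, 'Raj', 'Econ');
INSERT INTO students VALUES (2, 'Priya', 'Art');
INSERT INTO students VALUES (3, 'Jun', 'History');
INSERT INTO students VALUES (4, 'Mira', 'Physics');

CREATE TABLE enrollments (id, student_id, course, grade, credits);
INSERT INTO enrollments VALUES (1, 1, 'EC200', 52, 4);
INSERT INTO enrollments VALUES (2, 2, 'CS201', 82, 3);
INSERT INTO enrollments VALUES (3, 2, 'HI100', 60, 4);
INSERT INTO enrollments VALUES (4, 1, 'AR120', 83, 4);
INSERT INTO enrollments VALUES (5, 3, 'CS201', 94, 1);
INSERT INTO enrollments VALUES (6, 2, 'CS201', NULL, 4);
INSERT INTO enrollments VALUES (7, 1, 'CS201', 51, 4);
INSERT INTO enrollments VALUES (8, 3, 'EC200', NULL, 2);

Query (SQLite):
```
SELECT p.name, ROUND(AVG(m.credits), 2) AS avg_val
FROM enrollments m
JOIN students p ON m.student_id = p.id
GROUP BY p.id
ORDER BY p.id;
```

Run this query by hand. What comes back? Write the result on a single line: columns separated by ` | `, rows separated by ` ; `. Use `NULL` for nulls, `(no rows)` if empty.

Join each enrollments row to its students via student_id.
Group joined rows by students.id; compute ROUND(AVG(m.credits), 2) per group.
  1: ids {1, 4, 7} → ROUND(AVG(m.credits), 2)=4
  2: ids {2, 3, 6} → ROUND(AVG(m.credits), 2)=3.67
  3: ids {5, 8} → ROUND(AVG(m.credits), 2)=1.5

Raj | 4 ; Priya | 3.67 ; Jun | 1.5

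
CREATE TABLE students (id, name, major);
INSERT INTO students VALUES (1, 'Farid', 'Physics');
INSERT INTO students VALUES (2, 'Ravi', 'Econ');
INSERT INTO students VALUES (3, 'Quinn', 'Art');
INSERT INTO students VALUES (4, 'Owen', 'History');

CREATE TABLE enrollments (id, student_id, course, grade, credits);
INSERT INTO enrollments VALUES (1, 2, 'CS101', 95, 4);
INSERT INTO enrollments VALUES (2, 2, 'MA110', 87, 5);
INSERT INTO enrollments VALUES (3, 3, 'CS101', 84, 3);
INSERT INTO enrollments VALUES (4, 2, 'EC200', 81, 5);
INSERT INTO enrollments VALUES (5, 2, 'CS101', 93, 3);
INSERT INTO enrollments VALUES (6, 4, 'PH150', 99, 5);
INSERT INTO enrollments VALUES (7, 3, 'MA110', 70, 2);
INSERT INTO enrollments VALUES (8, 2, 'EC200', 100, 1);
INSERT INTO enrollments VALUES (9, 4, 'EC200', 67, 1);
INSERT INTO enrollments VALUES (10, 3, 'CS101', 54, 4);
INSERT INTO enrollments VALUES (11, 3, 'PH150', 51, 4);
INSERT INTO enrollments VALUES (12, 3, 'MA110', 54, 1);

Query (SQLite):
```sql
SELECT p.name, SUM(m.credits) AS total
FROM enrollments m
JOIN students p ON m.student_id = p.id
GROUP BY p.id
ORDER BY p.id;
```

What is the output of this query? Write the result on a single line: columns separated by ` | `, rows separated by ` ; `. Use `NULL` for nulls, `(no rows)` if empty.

Join each enrollments row to its students via student_id.
Group joined rows by students.id; compute SUM(m.credits) per group.
  2: ids {1, 2, 4, 5, 8} → SUM(m.credits)=18
  3: ids {3, 7, 10, 11, 12} → SUM(m.credits)=14
  4: ids {6, 9} → SUM(m.credits)=6

Ravi | 18 ; Quinn | 14 ; Owen | 6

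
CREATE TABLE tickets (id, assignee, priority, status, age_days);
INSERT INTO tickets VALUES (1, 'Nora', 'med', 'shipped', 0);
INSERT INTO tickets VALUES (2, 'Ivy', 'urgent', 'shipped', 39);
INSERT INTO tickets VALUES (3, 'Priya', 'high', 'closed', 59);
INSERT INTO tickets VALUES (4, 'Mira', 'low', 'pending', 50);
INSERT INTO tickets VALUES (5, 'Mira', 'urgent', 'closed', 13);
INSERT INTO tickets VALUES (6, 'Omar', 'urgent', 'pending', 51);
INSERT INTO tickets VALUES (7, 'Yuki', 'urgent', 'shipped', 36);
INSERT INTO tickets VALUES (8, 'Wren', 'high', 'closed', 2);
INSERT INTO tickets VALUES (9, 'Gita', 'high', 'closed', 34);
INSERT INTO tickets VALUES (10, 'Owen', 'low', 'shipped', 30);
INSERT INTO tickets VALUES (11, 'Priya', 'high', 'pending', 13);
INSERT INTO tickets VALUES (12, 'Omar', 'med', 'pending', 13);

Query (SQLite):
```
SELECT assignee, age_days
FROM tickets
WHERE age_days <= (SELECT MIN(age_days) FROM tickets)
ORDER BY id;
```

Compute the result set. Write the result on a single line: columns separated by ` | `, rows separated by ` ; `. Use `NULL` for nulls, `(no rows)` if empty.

Scalar subquery: MIN(age_days) over all tickets rows = 0.
Keep rows where age_days <= that value.

Nora | 0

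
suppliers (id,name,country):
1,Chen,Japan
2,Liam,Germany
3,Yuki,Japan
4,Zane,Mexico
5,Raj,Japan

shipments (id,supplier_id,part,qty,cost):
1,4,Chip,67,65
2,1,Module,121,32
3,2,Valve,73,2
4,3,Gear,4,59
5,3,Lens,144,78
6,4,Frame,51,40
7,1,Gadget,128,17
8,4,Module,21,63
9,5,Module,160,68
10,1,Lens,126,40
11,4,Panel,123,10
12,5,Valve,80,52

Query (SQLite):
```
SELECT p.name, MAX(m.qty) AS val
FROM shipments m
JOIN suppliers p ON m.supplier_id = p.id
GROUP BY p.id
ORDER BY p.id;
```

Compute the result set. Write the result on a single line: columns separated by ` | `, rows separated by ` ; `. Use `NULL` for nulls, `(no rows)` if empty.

Chen | 128 ; Liam | 73 ; Yuki | 144 ; Zane | 123 ; Raj | 160

Join each shipments row to its suppliers via supplier_id.
Group joined rows by suppliers.id; compute MAX(m.qty) per group.
  1: ids {2, 7, 10} → MAX(m.qty)=128
  2: ids {3} → MAX(m.qty)=73
  3: ids {4, 5} → MAX(m.qty)=144
  4: ids {1, 6, 8, 11} → MAX(m.qty)=123
  5: ids {9, 12} → MAX(m.qty)=160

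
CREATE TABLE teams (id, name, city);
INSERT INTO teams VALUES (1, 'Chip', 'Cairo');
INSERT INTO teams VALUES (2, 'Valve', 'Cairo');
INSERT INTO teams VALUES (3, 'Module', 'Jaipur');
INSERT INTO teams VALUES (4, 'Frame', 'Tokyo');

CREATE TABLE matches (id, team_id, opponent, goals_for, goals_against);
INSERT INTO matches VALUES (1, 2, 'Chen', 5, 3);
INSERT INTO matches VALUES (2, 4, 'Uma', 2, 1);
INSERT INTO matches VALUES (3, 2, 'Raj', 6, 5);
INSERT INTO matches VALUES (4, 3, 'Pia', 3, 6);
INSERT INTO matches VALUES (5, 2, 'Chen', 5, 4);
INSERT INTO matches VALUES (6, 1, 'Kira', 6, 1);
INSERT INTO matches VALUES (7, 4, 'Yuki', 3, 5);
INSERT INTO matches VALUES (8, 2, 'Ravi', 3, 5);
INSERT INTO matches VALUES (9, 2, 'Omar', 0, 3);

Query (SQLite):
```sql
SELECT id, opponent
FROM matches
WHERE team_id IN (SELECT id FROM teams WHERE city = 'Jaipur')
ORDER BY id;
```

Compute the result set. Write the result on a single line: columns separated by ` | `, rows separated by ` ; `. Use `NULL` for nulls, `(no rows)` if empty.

Inner query: teams.id where city = 'Jaipur'.
Outer: keep matches rows whose team_id is in that set.
Inner query → {3}

4 | Pia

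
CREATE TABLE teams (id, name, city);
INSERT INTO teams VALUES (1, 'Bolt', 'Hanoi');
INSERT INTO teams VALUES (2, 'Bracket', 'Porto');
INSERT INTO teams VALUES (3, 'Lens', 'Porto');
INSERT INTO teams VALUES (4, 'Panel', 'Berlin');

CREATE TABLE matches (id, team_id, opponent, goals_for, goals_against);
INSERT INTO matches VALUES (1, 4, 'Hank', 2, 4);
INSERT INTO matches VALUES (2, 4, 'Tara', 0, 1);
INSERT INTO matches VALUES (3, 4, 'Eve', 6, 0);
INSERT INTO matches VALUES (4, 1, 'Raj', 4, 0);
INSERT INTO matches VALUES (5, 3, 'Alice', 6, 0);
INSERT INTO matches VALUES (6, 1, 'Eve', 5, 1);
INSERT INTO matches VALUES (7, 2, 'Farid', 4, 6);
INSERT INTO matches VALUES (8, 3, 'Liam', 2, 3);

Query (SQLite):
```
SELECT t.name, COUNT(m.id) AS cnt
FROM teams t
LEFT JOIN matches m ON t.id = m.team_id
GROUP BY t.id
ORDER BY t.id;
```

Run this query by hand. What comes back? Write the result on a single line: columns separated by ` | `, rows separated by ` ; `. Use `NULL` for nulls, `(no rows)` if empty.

Bolt | 2 ; Bracket | 1 ; Lens | 2 ; Panel | 3

LEFT JOIN keeps every teams row; unmatched ones get NULL for matches columns.
Group by teams.id and compute COUNT(m.id). COUNT(col) of an all-NULL group is 0.
  1: ids {4, 6} → COUNT(m.id)=2
  2: ids {7} → COUNT(m.id)=1
  3: ids {5, 8} → COUNT(m.id)=2
  4: ids {1, 2, 3} → COUNT(m.id)=3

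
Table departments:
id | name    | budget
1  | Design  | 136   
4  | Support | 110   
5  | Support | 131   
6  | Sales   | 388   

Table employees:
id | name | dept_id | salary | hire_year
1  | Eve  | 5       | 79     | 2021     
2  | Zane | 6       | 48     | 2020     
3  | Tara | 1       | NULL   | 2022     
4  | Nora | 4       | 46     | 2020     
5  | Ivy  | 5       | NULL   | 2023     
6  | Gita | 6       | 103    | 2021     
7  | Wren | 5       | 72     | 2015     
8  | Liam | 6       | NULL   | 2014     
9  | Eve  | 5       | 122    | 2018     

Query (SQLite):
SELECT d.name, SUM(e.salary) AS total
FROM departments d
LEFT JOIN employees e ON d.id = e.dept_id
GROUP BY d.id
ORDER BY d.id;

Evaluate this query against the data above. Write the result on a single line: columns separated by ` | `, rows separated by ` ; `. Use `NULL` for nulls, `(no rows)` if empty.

LEFT JOIN keeps every departments row; unmatched ones get NULL for employees columns.
Group by departments.id and compute SUM(e.salary). SUM over an all-NULL group is NULL.
  1: ids {3} → SUM(e.salary)=NULL
  4: ids {4} → SUM(e.salary)=46
  5: ids {1, 5, 7, 9} → SUM(e.salary)=273
  6: ids {2, 6, 8} → SUM(e.salary)=151

Design | NULL ; Support | 46 ; Support | 273 ; Sales | 151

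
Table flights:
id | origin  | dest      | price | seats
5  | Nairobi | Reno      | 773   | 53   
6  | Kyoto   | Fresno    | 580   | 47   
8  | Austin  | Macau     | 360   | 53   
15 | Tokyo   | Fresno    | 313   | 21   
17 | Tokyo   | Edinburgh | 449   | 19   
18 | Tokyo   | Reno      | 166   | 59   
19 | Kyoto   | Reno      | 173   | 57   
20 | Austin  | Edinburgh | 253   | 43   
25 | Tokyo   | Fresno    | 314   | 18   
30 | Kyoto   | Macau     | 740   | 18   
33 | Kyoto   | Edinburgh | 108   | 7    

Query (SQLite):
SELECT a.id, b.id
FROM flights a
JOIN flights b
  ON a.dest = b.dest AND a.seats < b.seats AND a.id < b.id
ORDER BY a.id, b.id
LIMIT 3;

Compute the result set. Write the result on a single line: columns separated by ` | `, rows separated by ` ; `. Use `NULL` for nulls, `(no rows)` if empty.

5 | 18 ; 5 | 19 ; 17 | 20

Pairs (a,b) with same dest, a.seats < b.seats, a.id < b.id.
dest groups: Edinburgh:{17,20,33} Fresno:{6,15,25} Macau:{8,30} Reno:{5,18,19}
Ordered by (a.id, b.id); first 3.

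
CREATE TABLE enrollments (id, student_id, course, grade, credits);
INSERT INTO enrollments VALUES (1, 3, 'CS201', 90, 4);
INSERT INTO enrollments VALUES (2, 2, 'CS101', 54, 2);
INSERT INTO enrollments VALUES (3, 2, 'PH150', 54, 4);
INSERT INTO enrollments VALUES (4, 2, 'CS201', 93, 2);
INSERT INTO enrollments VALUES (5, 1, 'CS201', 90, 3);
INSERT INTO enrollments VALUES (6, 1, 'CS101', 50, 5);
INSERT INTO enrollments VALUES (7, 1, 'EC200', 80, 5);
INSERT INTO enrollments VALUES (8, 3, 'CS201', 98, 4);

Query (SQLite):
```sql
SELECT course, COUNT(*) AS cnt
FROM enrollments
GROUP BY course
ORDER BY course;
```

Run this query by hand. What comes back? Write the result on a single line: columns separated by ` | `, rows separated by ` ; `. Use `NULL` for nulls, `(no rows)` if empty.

Partition enrollments by course; compute COUNT(*) within each group.
  CS101: ids {2, 6} → COUNT(*)=2
  CS201: ids {1, 4, 5, 8} → COUNT(*)=4
  EC200: ids {7} → COUNT(*)=1
  PH150: ids {3} → COUNT(*)=1

CS101 | 2 ; CS201 | 4 ; EC200 | 1 ; PH150 | 1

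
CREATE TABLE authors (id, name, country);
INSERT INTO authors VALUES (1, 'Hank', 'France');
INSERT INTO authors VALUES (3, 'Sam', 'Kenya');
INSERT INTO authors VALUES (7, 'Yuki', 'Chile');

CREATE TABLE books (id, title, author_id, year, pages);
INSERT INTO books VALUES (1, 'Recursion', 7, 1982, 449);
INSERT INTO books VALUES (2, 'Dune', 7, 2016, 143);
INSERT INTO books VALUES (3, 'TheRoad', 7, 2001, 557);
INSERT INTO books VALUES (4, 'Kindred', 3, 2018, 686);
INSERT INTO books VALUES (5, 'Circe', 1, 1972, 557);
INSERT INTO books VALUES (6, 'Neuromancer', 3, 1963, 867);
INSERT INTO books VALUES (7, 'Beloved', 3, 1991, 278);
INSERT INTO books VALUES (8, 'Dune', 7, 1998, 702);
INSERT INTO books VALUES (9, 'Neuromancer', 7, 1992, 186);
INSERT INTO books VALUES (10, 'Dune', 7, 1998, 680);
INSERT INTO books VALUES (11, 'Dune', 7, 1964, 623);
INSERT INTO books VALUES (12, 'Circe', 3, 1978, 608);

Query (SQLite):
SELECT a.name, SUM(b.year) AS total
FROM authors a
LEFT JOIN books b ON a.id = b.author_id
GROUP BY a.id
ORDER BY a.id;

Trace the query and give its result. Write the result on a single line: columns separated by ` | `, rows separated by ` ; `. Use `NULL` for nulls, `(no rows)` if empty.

Hank | 1972 ; Sam | 7950 ; Yuki | 13951

LEFT JOIN keeps every authors row; unmatched ones get NULL for books columns.
Group by authors.id and compute SUM(b.year). SUM over an all-NULL group is NULL.
  1: ids {5} → SUM(b.year)=1972
  3: ids {4, 6, 7, 12} → SUM(b.year)=7950
  7: ids {1, 2, 3, 8, 9, 10, 11} → SUM(b.year)=13951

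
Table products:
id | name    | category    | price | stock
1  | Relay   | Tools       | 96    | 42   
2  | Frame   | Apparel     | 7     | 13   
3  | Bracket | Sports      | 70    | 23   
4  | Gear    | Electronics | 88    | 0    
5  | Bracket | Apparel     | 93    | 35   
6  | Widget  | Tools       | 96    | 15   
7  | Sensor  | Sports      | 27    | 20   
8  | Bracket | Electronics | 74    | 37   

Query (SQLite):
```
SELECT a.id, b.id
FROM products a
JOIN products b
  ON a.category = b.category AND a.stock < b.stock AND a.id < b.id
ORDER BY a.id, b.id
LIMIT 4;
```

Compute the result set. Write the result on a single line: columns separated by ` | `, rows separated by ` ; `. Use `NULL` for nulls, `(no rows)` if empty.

Pairs (a,b) with same category, a.stock < b.stock, a.id < b.id.
category groups: Apparel:{2,5} Electronics:{4,8} Sports:{3,7} Tools:{1,6}
Ordered by (a.id, b.id); first 4.

2 | 5 ; 4 | 8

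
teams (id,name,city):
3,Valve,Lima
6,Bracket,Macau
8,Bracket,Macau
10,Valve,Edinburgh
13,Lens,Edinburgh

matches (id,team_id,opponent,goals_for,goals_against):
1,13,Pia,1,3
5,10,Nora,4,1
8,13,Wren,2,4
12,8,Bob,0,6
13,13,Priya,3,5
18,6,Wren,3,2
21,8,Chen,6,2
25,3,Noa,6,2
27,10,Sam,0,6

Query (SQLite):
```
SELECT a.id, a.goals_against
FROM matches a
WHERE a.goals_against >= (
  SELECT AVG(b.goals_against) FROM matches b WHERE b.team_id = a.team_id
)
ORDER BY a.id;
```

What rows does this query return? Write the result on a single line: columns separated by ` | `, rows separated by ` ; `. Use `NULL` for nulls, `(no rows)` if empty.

8 | 4 ; 12 | 6 ; 13 | 5 ; 18 | 2 ; 25 | 2 ; 27 | 6

For each matches row a, compute AVG(goals_against) over rows sharing a.team_id.
Keep row a if a.goals_against >= that per-group AVG.
  team_id=3: AVG(goals_against) = 2.0
  team_id=6: AVG(goals_against) = 2.0
  team_id=8: AVG(goals_against) = 4.0
  team_id=10: AVG(goals_against) = 3.5
  team_id=13: AVG(goals_against) = 4.0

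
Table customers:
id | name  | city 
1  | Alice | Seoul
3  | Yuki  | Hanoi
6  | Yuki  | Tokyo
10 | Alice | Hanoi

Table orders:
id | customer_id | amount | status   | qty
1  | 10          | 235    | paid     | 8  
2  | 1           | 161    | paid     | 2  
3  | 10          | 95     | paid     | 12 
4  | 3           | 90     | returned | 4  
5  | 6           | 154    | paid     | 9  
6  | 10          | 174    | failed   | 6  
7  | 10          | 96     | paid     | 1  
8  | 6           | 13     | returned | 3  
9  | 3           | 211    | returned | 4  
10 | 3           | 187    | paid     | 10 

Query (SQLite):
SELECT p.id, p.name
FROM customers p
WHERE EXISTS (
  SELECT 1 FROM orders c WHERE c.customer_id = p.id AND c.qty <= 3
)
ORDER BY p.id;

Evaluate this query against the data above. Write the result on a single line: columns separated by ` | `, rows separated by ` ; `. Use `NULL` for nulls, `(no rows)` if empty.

For each customers row, check whether any orders with matching customer_id has qty <= 3.
Keep rows where that is true.

1 | Alice ; 6 | Yuki ; 10 | Alice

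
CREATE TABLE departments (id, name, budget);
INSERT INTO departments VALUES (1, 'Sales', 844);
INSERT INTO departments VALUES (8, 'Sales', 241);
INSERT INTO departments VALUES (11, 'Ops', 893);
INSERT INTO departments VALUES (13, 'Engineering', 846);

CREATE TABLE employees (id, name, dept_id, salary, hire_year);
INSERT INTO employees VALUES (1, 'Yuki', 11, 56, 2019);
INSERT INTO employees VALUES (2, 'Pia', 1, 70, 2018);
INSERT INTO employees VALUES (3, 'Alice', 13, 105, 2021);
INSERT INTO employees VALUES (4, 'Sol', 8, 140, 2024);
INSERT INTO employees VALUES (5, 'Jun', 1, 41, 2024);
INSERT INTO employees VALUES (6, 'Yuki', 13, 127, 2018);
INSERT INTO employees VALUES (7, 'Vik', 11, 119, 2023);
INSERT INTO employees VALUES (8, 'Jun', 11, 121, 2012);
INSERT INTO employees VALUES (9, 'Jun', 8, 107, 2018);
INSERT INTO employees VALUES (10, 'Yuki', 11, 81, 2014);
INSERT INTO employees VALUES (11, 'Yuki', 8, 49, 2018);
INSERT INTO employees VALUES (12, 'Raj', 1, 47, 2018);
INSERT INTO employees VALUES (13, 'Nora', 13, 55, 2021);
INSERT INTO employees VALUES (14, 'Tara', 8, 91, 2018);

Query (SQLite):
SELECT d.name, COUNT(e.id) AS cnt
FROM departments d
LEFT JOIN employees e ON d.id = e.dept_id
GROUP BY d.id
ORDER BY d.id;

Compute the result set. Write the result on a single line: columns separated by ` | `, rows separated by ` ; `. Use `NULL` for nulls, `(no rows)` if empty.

LEFT JOIN keeps every departments row; unmatched ones get NULL for employees columns.
Group by departments.id and compute COUNT(e.id). COUNT(col) of an all-NULL group is 0.
  1: ids {2, 5, 12} → COUNT(e.id)=3
  8: ids {4, 9, 11, 14} → COUNT(e.id)=4
  11: ids {1, 7, 8, 10} → COUNT(e.id)=4
  13: ids {3, 6, 13} → COUNT(e.id)=3

Sales | 3 ; Sales | 4 ; Ops | 4 ; Engineering | 3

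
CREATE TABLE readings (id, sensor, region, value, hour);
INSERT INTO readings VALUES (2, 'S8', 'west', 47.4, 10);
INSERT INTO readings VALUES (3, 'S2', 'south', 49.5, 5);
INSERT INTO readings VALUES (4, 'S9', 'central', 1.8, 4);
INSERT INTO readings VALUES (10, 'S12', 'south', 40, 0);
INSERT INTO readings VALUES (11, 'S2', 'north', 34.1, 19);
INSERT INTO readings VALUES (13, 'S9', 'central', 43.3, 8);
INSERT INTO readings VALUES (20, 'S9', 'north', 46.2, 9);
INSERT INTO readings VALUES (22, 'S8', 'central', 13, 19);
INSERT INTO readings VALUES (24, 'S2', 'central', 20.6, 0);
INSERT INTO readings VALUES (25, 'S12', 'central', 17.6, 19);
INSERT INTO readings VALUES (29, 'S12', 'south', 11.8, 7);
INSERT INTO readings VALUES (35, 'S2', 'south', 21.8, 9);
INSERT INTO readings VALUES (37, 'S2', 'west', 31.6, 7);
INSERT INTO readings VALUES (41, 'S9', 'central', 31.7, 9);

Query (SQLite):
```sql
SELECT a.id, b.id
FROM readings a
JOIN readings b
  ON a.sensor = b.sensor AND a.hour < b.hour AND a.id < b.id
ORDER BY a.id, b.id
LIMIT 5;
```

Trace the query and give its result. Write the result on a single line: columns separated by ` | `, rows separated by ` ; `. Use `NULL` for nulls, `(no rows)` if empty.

2 | 22 ; 3 | 11 ; 3 | 35 ; 3 | 37 ; 4 | 13

Pairs (a,b) with same sensor, a.hour < b.hour, a.id < b.id.
sensor groups: S12:{10,25,29} S2:{3,11,24,35,37} S8:{2,22} S9:{4,13,20,41}
Ordered by (a.id, b.id); first 5.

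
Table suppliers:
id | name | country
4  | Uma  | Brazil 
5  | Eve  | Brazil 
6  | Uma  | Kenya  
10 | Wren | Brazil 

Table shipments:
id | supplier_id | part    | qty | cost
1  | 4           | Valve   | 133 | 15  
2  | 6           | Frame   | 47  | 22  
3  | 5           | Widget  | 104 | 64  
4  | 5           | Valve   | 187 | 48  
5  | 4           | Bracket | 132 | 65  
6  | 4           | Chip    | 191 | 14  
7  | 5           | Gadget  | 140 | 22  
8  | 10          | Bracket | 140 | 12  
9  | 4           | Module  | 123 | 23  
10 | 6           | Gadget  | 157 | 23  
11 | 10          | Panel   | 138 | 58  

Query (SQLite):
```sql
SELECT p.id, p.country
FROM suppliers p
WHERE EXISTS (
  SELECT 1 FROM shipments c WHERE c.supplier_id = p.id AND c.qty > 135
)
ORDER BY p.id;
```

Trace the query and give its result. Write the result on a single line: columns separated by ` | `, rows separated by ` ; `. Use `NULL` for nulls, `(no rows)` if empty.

4 | Brazil ; 5 | Brazil ; 6 | Kenya ; 10 | Brazil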